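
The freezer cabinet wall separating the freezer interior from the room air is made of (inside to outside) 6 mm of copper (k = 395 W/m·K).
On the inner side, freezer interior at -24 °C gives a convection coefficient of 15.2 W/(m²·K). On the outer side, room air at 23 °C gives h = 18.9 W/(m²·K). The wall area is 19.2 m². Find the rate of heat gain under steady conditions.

Q ≈ 7600 W

Series thermal resistances:
R_inner film = 1/(h_i·A) = 1/(15.2×19.2) = 0.003427 K/W
R_copper = L/(kA) = 0.006/(395×19.2) = 7.911×10^-7 K/W
R_outer film = 1/(h_o·A) = 1/(18.9×19.2) = 0.002756 K/W
R_total = 0.006183 K/W
Q = ΔT / R_total = 47 / 0.006183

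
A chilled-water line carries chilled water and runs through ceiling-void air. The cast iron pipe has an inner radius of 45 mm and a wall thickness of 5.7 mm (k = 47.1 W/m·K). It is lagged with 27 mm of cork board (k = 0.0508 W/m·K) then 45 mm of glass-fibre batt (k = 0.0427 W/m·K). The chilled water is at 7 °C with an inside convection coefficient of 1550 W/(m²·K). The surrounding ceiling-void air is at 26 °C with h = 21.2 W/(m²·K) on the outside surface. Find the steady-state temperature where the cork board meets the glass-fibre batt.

Cylindrical conduction, so R = ln(r₂/r₁)/(2πkL) per layer, in series:
R_inner film = 1/(h_i·2πr₁L) = 1/(1550×2π×0.045×1) = 0.002282 K/W
R_cast iron pipe wall = ln(50.7/45)/(2π×47.1×1) = 4.03×10^-4 K/W
R_cork board = ln(77.7/50.7)/(2π×0.0508×1) = 1.338 K/W
R_glass-fibre batt = ln(122.7/77.7)/(2π×0.0427×1) = 1.703 K/W
R_outer film = 1/(h_o·2πr_oL) = 1/(21.2×2π×0.1227×1) = 0.06118 K/W
R_total = 3.104 K/W
Q = ΔT/R_total = 19/3.104
Q = 6.12 W/m
T_interface = T_inner + Q·ΣR(inner→interface) = 7 + 6.12×1.34

T ≈ 15.2 °C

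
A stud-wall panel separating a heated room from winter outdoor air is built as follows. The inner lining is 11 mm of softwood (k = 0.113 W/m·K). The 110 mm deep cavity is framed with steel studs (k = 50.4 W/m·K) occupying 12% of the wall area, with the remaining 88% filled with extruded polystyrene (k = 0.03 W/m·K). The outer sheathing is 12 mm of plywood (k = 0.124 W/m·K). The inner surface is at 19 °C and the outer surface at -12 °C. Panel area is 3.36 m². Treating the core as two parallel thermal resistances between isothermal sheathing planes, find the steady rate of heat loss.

Sheathing layers in series; stud and cavity paths in parallel between them.
R_inner = 0.011/(0.113×3.36) = 0.02897 K/W
R_stud  = 0.11/(50.4×0.12×3.36) = 0.005413 K/W
R_cav   = 0.11/(0.03×0.88×3.36) = 1.24 K/W
1/R_core = 1/R_stud + 1/R_cav → R_core = 0.00539 K/W
R_outer = 0.012/(0.124×3.36) = 0.0288 K/W
R_total = 0.06316 K/W
Q = ΔT/R_total = 31/0.06316

Q ≈ 491 W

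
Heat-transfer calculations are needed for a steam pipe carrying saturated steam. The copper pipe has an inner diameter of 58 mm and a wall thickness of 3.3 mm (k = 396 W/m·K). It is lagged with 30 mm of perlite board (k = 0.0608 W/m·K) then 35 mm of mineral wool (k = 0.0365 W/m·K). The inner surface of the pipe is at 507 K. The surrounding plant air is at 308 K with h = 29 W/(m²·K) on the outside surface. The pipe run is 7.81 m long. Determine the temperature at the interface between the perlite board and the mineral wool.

For a radial system each layer contributes R = ln(r_out/r_in)/(2πkL); films add R = 1/(hA).
R_copper pipe wall = ln(32.3/29)/(2π×396×7.81) = 5.546×10^-6 K/W
R_perlite board = ln(62.3/32.3)/(2π×0.0608×7.81) = 0.2202 K/W
R_mineral wool = ln(97.3/62.3)/(2π×0.0365×7.81) = 0.2489 K/W
R_outer film = 1/(h_o·2πr_oL) = 1/(29×2π×0.0973×7.81) = 0.007222 K/W
R_total = 0.4763 K/W
Q = ΔT/R_total = 199/0.4763
Q = 418 W
T_interface = T_inner − Q·ΣR(inner→interface) = 507 − 418×0.2202

T ≈ 415 K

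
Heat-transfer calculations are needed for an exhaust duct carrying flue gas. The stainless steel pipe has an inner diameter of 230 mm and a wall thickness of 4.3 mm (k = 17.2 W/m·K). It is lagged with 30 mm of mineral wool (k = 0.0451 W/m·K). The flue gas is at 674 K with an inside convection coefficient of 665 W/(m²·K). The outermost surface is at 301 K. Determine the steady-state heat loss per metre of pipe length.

q′ ≈ 470 W/m

Radial resistances (cylindrical: R_cond = ln(r_o/r_i)/(2πkL), R_conv = 1/(h·2πrL)):
R_inner film = 1/(h_i·2πr₁L) = 1/(665×2π×0.115×1) = 0.002081 K/W
R_stainless steel pipe wall = ln(119.3/115)/(2π×17.2×1) = 3.397×10^-4 K/W
R_mineral wool = ln(149.3/119.3)/(2π×0.0451×1) = 0.7916 K/W
R_total = 0.794 K/W
Q = ΔT/R_total = 373/0.794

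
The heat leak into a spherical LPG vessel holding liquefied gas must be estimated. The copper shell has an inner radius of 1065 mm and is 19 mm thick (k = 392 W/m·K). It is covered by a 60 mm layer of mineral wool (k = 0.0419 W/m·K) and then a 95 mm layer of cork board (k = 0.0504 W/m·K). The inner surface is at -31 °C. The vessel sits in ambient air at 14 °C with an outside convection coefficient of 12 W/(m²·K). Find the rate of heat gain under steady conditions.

Q ≈ 223 W

Each spherical layer contributes R = (1/r_i − 1/r_o)/(4πk):
R_copper shell = (1/1.065 − 1/1.084)/(4π×392) = 3.341×10^-6 K/W
R_mineral wool = (1/1.084 − 1/1.144)/(4π×0.0419) = 0.09189 K/W
R_cork board = (1/1.144 − 1/1.239)/(4π×0.0504) = 0.1058 K/W
R_outer film = 1/(h·4πr_o²) = 1/(12×4π×1.239²) = 0.00432 K/W
R_total = 0.202 K/W
Q = ΔT/R_total = 45/0.202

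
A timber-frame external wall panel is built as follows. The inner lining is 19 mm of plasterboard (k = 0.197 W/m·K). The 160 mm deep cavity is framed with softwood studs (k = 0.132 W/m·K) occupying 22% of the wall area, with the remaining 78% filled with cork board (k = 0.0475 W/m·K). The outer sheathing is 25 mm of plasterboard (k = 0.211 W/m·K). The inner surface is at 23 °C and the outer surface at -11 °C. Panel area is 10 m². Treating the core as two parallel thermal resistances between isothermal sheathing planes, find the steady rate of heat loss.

Sheathing layers in series; stud and cavity paths in parallel between them.
R_inner = 0.019/(0.197×10) = 0.009645 K/W
R_stud  = 0.16/(0.132×0.22×10) = 0.551 K/W
R_cav   = 0.16/(0.0475×0.78×10) = 0.4318 K/W
1/R_core = 1/R_stud + 1/R_cav → R_core = 0.2421 K/W
R_outer = 0.025/(0.211×10) = 0.01185 K/W
R_total = 0.2636 K/W
Q = ΔT/R_total = 34/0.2636

Q ≈ 129 W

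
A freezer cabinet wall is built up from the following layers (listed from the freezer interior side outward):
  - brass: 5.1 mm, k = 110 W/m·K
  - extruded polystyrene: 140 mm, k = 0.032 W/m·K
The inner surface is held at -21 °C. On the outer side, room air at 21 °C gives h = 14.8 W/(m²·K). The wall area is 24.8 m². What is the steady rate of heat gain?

Treating each layer as a thermal resistance in series:
R_brass = L/(kA) = 0.0051/(110×24.8) = 1.87×10^-6 K/W
R_extruded polystyrene = L/(kA) = 0.14/(0.032×24.8) = 0.1764 K/W
R_outer film = 1/(h_o·A) = 1/(14.8×24.8) = 0.002724 K/W
R_total = 0.1791 K/W
Q = ΔT / R_total = 42 / 0.1791

Q ≈ 234 W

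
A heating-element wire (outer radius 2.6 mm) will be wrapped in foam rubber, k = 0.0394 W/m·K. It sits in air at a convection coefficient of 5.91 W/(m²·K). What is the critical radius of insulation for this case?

For a cylinder r_cr = k/h = 0.0394/5.91
r_cr = 6.67 mm; since the bare radius (2.6 mm) is below r_cr, adding a thin layer of insulation will *increase* heat loss.

r_cr ≈ 6.67 mm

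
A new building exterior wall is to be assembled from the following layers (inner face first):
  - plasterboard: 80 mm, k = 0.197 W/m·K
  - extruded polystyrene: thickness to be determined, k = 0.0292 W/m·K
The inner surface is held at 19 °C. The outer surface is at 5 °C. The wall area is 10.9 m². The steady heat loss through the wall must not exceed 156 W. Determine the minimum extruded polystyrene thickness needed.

Treating each layer as a thermal resistance in series:
R_plasterboard = L/(kA) = 0.08/(0.197×10.9) = 0.03726 K/W
Sum of the known resistances R_other = 0.03726 K/W
Required total resistance R_tot = ΔT/Q_allow = 14/156 = 0.08974 K/W
R_extruded polystyrene = R_tot − R_other = 0.05249 K/W
L = R·k·A = 0.05249×0.0292×10.9

L ≈ 16.7 mm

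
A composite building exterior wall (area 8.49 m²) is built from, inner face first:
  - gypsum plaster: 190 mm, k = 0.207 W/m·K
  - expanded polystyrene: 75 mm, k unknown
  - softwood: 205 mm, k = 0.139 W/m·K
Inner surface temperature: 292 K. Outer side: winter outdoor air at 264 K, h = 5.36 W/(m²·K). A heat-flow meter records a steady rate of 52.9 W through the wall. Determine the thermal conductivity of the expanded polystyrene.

Series thermal resistances:
R_gypsum plaster = L/(kA) = 0.19/(0.207×8.49) = 0.1081 K/W
R_softwood = L/(kA) = 0.205/(0.139×8.49) = 0.1737 K/W
R_outer film = 1/(h_o·A) = 1/(5.36×8.49) = 0.02197 K/W
Sum of known resistances R_other = 0.3038 K/W
Total R = ΔT/Q = 28/52.9 = 0.5293 K/W
R_expanded polystyrene = R_total − R_other = 0.2255 K/W
k = L/(R·A) = 0.075/(0.2255×8.49)

k ≈ 0.0392 W/(m·K)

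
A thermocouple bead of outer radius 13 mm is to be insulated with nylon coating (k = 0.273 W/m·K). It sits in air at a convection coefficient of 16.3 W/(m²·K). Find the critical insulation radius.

For a sphere r_cr = 2k/h = 2×0.273/16.3
r_cr = 33.5 mm; since the bare radius (13 mm) is below r_cr, adding a thin layer of insulation will *increase* heat loss.

r_cr ≈ 33.5 mm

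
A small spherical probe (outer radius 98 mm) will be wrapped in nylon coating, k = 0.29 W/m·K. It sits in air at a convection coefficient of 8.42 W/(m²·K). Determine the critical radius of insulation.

For a sphere r_cr = 2k/h = 2×0.29/8.42
r_cr = 68.9 mm; since the bare radius (98 mm) is above r_cr, any added insulation will reduce heat loss.

r_cr ≈ 68.9 mm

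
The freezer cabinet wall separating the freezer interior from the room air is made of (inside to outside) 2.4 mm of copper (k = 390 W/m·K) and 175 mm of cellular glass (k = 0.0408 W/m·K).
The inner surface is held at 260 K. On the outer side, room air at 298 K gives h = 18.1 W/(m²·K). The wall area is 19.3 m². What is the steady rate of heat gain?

Using the resistance-network approach (series):
R_copper = L/(kA) = 0.0024/(390×19.3) = 3.189×10^-7 K/W
R_cellular glass = L/(kA) = 0.175/(0.0408×19.3) = 0.2222 K/W
R_outer film = 1/(h_o·A) = 1/(18.1×19.3) = 0.002863 K/W
R_total = 0.2251 K/W
Q = ΔT / R_total = 38 / 0.2251

Q ≈ 169 W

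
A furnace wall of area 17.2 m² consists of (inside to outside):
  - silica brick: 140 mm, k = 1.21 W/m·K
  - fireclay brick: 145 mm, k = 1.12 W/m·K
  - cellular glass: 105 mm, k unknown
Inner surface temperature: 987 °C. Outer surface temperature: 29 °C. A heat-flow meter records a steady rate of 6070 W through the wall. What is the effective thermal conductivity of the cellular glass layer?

k ≈ 0.0425 W/(m·K)

Model the wall as resistances in series:
R_silica brick = L/(kA) = 0.14/(1.21×17.2) = 0.006727 K/W
R_fireclay brick = L/(kA) = 0.145/(1.12×17.2) = 0.007527 K/W
Sum of known resistances R_other = 0.01425 K/W
Total R = ΔT/Q = 958/6070 = 0.1578 K/W
R_cellular glass = R_total − R_other = 0.1436 K/W
k = L/(R·A) = 0.105/(0.1436×17.2)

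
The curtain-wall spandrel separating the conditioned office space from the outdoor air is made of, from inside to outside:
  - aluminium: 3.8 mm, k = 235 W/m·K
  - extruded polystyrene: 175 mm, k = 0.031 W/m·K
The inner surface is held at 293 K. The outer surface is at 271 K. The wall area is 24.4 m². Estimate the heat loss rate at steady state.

Q ≈ 95.1 W

Series thermal resistances:
R_aluminium = L/(kA) = 0.0038/(235×24.4) = 6.627×10^-7 K/W
R_extruded polystyrene = L/(kA) = 0.175/(0.031×24.4) = 0.2314 K/W
R_total = 0.2314 K/W
Q = ΔT / R_total = 22 / 0.2314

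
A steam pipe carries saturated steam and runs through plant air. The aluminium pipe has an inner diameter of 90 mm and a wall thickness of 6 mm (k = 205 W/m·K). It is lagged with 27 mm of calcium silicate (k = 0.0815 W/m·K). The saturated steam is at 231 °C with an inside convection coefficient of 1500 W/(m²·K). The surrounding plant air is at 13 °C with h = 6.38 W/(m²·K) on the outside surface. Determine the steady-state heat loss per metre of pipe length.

Cylindrical conduction, so R = ln(r₂/r₁)/(2πkL) per layer, in series:
R_inner film = 1/(h_i·2πr₁L) = 1/(1500×2π×0.045×1) = 0.002358 K/W
R_aluminium pipe wall = ln(51/45)/(2π×205×1) = 9.717×10^-5 K/W
R_calcium silicate = ln(78/51)/(2π×0.0815×1) = 0.8297 K/W
R_outer film = 1/(h_o·2πr_oL) = 1/(6.38×2π×0.078×1) = 0.3198 K/W
R_total = 1.152 K/W
Q = ΔT/R_total = 218/1.152

q′ ≈ 189 W/m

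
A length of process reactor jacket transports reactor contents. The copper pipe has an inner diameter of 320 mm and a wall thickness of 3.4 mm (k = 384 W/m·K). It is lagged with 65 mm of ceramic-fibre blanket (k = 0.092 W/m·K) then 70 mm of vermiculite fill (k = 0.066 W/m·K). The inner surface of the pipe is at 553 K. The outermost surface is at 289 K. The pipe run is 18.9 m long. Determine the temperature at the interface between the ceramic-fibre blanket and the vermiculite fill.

Per-layer cylindrical resistances, series-summed:
R_copper pipe wall = ln(163.4/160)/(2π×384×18.9) = 4.611×10^-7 K/W
R_ceramic-fibre blanket = ln(228.4/163.4)/(2π×0.092×18.9) = 0.03065 K/W
R_vermiculite fill = ln(298.4/228.4)/(2π×0.066×18.9) = 0.03411 K/W
R_total = 0.06476 K/W
Q = ΔT/R_total = 264/0.06476
Q = 4080 W
T_interface = T_inner − Q·ΣR(inner→interface) = 553 − 4080×0.03065

T ≈ 428 K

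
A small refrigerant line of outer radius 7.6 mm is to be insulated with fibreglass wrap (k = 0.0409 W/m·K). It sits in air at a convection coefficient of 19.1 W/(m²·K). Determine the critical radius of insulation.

r_cr ≈ 2.14 mm

For a cylinder r_cr = k/h = 0.0409/19.1
r_cr = 2.14 mm; since the bare radius (7.6 mm) is above r_cr, any added insulation will reduce heat loss.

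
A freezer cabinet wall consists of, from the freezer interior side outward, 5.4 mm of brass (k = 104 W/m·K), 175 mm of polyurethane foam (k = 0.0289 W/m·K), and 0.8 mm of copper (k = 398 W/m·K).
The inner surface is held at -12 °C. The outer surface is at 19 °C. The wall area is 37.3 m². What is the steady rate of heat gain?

Q ≈ 191 W

Series thermal resistances:
R_brass = L/(kA) = 0.0054/(104×37.3) = 1.392×10^-6 K/W
R_polyurethane foam = L/(kA) = 0.175/(0.0289×37.3) = 0.1623 K/W
R_copper = L/(kA) = 0.0008/(398×37.3) = 5.389×10^-8 K/W
R_total = 0.1623 K/W
Q = ΔT / R_total = 31 / 0.1623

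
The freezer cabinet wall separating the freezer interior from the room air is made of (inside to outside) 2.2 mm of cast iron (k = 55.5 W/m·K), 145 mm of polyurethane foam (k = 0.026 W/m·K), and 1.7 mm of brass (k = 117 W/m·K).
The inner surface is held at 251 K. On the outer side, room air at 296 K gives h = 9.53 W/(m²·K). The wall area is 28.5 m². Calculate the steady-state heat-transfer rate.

Thermal resistances in series:
R_cast iron = L/(kA) = 0.0022/(55.5×28.5) = 1.391×10^-6 K/W
R_polyurethane foam = L/(kA) = 0.145/(0.026×28.5) = 0.1957 K/W
R_brass = L/(kA) = 0.0017/(117×28.5) = 5.098×10^-7 K/W
R_outer film = 1/(h_o·A) = 1/(9.53×28.5) = 0.003682 K/W
R_total = 0.1994 K/W
Q = ΔT / R_total = 45 / 0.1994

Q ≈ 226 W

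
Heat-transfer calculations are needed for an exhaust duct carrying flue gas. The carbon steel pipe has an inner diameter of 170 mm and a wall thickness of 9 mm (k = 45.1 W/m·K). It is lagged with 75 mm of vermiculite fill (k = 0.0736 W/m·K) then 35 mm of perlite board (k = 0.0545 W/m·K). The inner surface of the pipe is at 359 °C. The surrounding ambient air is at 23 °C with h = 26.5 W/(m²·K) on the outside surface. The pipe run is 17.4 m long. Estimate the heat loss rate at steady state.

Q ≈ 3160 W

Cylindrical conduction, so R = ln(r₂/r₁)/(2πkL) per layer, in series:
R_carbon steel pipe wall = ln(94/85)/(2π×45.1×17.4) = 2.041×10^-5 K/W
R_vermiculite fill = ln(169/94)/(2π×0.0736×17.4) = 0.0729 K/W
R_perlite board = ln(204/169)/(2π×0.0545×17.4) = 0.03159 K/W
R_outer film = 1/(h_o·2πr_oL) = 1/(26.5×2π×0.204×17.4) = 0.001692 K/W
R_total = 0.1062 K/W
Q = ΔT/R_total = 336/0.1062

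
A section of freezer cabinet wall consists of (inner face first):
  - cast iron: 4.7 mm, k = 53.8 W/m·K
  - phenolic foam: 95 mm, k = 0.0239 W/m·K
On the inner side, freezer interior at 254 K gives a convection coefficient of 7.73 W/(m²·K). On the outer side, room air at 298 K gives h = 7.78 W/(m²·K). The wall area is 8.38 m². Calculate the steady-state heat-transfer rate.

Series thermal resistances:
R_inner film = 1/(h_i·A) = 1/(7.73×8.38) = 0.01544 K/W
R_cast iron = L/(kA) = 0.0047/(53.8×8.38) = 1.042×10^-5 K/W
R_phenolic foam = L/(kA) = 0.095/(0.0239×8.38) = 0.4743 K/W
R_outer film = 1/(h_o·A) = 1/(7.78×8.38) = 0.01534 K/W
R_total = 0.5051 K/W
Q = ΔT / R_total = 44 / 0.5051

Q ≈ 87.1 W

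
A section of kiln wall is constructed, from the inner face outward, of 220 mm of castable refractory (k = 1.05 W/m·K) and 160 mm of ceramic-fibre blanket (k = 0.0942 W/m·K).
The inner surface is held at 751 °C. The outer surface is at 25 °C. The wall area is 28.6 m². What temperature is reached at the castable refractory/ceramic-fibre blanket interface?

Series thermal resistances:
R_castable refractory = L/(kA) = 0.22/(1.05×28.6) = 0.007326 K/W
R_ceramic-fibre blanket = L/(kA) = 0.16/(0.0942×28.6) = 0.05939 K/W
R_total = 0.06671 K/W;  Q = ΔT/R_total = 726/0.06671 = 10880 W
T_interface = T_inner − Q·ΣR(inner→interface) = 751 − 10900×0.007326

T ≈ 671 °C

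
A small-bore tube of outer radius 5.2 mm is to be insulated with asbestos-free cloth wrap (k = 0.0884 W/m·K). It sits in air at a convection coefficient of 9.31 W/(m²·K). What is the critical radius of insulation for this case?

For a cylinder r_cr = k/h = 0.0884/9.31
r_cr = 9.5 mm; since the bare radius (5.2 mm) is below r_cr, adding a thin layer of insulation will *increase* heat loss.

r_cr ≈ 9.5 mm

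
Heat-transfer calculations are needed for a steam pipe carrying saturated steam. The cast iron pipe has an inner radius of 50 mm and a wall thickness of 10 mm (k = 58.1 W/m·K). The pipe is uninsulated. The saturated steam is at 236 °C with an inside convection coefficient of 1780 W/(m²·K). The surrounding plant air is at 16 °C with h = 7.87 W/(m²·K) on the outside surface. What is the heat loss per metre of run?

Cylindrical conduction, so R = ln(r₂/r₁)/(2πkL) per layer, in series:
R_inner film = 1/(h_i·2πr₁L) = 1/(1780×2π×0.05×1) = 0.001788 K/W
R_cast iron pipe wall = ln(60/50)/(2π×58.1×1) = 4.994×10^-4 K/W
R_outer film = 1/(h_o·2πr_oL) = 1/(7.87×2π×0.06×1) = 0.337 K/W
R_total = 0.3393 K/W
Q = ΔT/R_total = 220/0.3393

q′ ≈ 648 W/m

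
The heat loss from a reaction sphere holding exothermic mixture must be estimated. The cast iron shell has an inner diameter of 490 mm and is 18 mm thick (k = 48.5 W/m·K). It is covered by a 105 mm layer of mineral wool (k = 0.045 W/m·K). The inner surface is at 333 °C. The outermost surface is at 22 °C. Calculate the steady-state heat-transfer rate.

Q ≈ 162 W

Each spherical layer contributes R = (1/r_i − 1/r_o)/(4πk):
R_cast iron shell = (1/0.245 − 1/0.263)/(4π×48.5) = 4.584×10^-4 K/W
R_mineral wool = (1/0.263 − 1/0.368)/(4π×0.045) = 1.919 K/W
R_total = 1.919 K/W
Q = ΔT/R_total = 311/1.919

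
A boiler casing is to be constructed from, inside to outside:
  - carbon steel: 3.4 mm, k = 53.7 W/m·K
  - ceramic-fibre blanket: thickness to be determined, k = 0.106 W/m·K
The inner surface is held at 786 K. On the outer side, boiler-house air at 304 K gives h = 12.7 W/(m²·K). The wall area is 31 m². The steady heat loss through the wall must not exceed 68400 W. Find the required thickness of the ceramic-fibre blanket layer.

L ≈ 14.8 mm

Using the resistance-network approach (series):
R_carbon steel = L/(kA) = 0.0034/(53.7×31) = 2.042×10^-6 K/W
R_outer film = 1/(h_o·A) = 1/(12.7×31) = 0.00254 K/W
Sum of the known resistances R_other = 0.002542 K/W
Required total resistance R_tot = ΔT/Q_allow = 482/68400 = 0.007047 K/W
R_ceramic-fibre blanket = R_tot − R_other = 0.004505 K/W
L = R·k·A = 0.004505×0.106×31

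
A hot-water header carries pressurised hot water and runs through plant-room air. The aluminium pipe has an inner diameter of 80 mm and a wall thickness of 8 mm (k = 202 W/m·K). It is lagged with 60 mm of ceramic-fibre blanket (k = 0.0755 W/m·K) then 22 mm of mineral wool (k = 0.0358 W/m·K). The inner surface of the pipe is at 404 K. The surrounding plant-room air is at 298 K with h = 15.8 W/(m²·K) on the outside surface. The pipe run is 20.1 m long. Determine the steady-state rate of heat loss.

Q ≈ 816 W

For a radial system each layer contributes R = ln(r_out/r_in)/(2πkL); films add R = 1/(hA).
R_aluminium pipe wall = ln(48/40)/(2π×202×20.1) = 7.147×10^-6 K/W
R_ceramic-fibre blanket = ln(108/48)/(2π×0.0755×20.1) = 0.08505 K/W
R_mineral wool = ln(130/108)/(2π×0.0358×20.1) = 0.04101 K/W
R_outer film = 1/(h_o·2πr_oL) = 1/(15.8×2π×0.13×20.1) = 0.003855 K/W
R_total = 0.1299 K/W
Q = ΔT/R_total = 106/0.1299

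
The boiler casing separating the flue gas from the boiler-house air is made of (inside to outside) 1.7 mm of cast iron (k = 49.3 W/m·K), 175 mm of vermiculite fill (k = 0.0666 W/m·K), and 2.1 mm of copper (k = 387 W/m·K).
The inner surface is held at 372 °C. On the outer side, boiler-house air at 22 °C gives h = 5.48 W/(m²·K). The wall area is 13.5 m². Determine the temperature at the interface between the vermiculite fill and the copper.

Series thermal resistances:
R_cast iron = L/(kA) = 0.0017/(49.3×13.5) = 2.554×10^-6 K/W
R_vermiculite fill = L/(kA) = 0.175/(0.0666×13.5) = 0.1946 K/W
R_copper = L/(kA) = 0.0021/(387×13.5) = 4.02×10^-7 K/W
R_outer film = 1/(h_o·A) = 1/(5.48×13.5) = 0.01352 K/W
R_total = 0.2082 K/W;  Q = ΔT/R_total = 350/0.2082 = 1681 W
T_interface = T_inner − Q·ΣR(inner→interface) = 372 − 1680×0.1946

T ≈ 44.7 °C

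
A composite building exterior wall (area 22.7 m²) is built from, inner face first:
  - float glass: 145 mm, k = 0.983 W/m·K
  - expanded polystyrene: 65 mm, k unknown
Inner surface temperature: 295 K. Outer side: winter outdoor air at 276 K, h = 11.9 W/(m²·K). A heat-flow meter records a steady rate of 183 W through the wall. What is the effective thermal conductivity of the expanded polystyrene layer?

Thermal resistances in series:
R_float glass = L/(kA) = 0.145/(0.983×22.7) = 0.006498 K/W
R_outer film = 1/(h_o·A) = 1/(11.9×22.7) = 0.003702 K/W
Sum of known resistances R_other = 0.0102 K/W
Total R = ΔT/Q = 19/183 = 0.1038 K/W
R_expanded polystyrene = R_total − R_other = 0.09363 K/W
k = L/(R·A) = 0.065/(0.09363×22.7)

k ≈ 0.0306 W/(m·K)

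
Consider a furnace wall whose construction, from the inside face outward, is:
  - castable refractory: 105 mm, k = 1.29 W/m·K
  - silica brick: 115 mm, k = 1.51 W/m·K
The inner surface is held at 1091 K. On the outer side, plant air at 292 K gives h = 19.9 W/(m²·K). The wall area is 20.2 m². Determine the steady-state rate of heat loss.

Treating each layer as a thermal resistance in series:
R_castable refractory = L/(kA) = 0.105/(1.29×20.2) = 0.004029 K/W
R_silica brick = L/(kA) = 0.115/(1.51×20.2) = 0.00377 K/W
R_outer film = 1/(h_o·A) = 1/(19.9×20.2) = 0.002488 K/W
R_total = 0.01029 K/W
Q = ΔT / R_total = 799 / 0.01029

Q ≈ 77700 W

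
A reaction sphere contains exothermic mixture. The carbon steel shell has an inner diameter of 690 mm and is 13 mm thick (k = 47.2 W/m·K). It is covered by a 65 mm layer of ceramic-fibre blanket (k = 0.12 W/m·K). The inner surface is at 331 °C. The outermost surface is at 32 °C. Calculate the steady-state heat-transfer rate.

Q ≈ 1050 W

Radial (spherical) resistances in series:
R_carbon steel shell = (1/0.345 − 1/0.358)/(4π×47.2) = 1.775×10^-4 K/W
R_ceramic-fibre blanket = (1/0.358 − 1/0.423)/(4π×0.12) = 0.2846 K/W
R_total = 0.2848 K/W
Q = ΔT/R_total = 299/0.2848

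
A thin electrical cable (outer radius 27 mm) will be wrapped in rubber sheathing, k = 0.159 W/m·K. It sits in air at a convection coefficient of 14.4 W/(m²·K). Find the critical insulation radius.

For a cylinder r_cr = k/h = 0.159/14.4
r_cr = 11 mm; since the bare radius (27 mm) is above r_cr, any added insulation will reduce heat loss.

r_cr ≈ 11 mm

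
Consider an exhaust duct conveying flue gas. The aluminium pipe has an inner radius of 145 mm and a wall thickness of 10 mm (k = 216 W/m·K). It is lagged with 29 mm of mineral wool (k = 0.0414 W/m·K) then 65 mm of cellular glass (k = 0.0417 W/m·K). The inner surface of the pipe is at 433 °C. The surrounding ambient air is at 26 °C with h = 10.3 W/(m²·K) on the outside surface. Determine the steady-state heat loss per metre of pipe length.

q′ ≈ 217 W/m

Radial resistances (cylindrical: R_cond = ln(r_o/r_i)/(2πkL), R_conv = 1/(h·2πrL)):
R_aluminium pipe wall = ln(155/145)/(2π×216×1) = 4.914×10^-5 K/W
R_mineral wool = ln(184/155)/(2π×0.0414×1) = 0.6593 K/W
R_cellular glass = ln(249/184)/(2π×0.0417×1) = 1.155 K/W
R_outer film = 1/(h_o·2πr_oL) = 1/(10.3×2π×0.249×1) = 0.06206 K/W
R_total = 1.876 K/W
Q = ΔT/R_total = 407/1.876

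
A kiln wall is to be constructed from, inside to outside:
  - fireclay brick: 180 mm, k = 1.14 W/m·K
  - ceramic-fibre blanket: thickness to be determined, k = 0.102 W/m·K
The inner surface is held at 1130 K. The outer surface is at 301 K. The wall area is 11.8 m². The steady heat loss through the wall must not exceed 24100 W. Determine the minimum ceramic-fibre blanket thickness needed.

L ≈ 25.3 mm

Model the wall as resistances in series:
R_fireclay brick = L/(kA) = 0.18/(1.14×11.8) = 0.01338 K/W
Sum of the known resistances R_other = 0.01338 K/W
Required total resistance R_tot = ΔT/Q_allow = 829/24100 = 0.0344 K/W
R_ceramic-fibre blanket = R_tot − R_other = 0.02102 K/W
L = R·k·A = 0.02102×0.102×11.8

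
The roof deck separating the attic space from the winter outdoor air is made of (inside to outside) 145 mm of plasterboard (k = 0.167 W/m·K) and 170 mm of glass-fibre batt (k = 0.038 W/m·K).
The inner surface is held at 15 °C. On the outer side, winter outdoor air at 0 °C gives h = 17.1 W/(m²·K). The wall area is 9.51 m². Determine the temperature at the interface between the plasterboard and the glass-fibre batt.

Model the wall as resistances in series:
R_plasterboard = L/(kA) = 0.145/(0.167×9.51) = 0.0913 K/W
R_glass-fibre batt = L/(kA) = 0.17/(0.038×9.51) = 0.4704 K/W
R_outer film = 1/(h_o·A) = 1/(17.1×9.51) = 0.006149 K/W
R_total = 0.5679 K/W;  Q = ΔT/R_total = 15/0.5679 = 26.41 W
T_interface = T_inner − Q·ΣR(inner→interface) = 15 − 26.4×0.0913

T ≈ 12.6 °C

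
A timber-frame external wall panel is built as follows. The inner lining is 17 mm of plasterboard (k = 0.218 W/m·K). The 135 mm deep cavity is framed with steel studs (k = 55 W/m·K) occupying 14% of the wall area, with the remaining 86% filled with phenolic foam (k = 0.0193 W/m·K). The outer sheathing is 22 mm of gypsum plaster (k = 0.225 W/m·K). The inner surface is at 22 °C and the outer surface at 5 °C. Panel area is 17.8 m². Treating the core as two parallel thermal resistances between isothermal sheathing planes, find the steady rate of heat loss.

Q ≈ 1570 W

Sheathing layers in series; stud and cavity paths in parallel between them.
R_inner = 0.017/(0.218×17.8) = 0.004381 K/W
R_stud  = 0.135/(55×0.14×17.8) = 9.85×10^-4 K/W
R_cav   = 0.135/(0.0193×0.86×17.8) = 0.4569 K/W
1/R_core = 1/R_stud + 1/R_cav → R_core = 9.829×10^-4 K/W
R_outer = 0.022/(0.225×17.8) = 0.005493 K/W
R_total = 0.01086 K/W
Q = ΔT/R_total = 17/0.01086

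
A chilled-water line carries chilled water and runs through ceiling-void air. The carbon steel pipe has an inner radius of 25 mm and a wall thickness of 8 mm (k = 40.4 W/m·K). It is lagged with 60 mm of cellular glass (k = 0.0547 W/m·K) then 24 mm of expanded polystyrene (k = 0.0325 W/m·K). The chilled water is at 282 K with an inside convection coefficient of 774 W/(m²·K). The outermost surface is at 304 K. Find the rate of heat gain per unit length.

q′ ≈ 5.3 W/m

Cylindrical conduction, so R = ln(r₂/r₁)/(2πkL) per layer, in series:
R_inner film = 1/(h_i·2πr₁L) = 1/(774×2π×0.025×1) = 0.008225 K/W
R_carbon steel pipe wall = ln(33/25)/(2π×40.4×1) = 0.001094 K/W
R_cellular glass = ln(93/33)/(2π×0.0547×1) = 3.015 K/W
R_expanded polystyrene = ln(117/93)/(2π×0.0325×1) = 1.124 K/W
R_total = 4.148 K/W
Q = ΔT/R_total = 22/4.148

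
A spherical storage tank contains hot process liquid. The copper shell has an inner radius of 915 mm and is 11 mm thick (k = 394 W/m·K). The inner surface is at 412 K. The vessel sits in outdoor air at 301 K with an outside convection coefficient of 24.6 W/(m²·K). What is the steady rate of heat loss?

Spherical conduction: R = (1/r_in − 1/r_out)/(4πk) per layer; series-sum.
R_copper shell = (1/0.915 − 1/0.926)/(4π×394) = 2.622×10^-6 K/W
R_outer film = 1/(h·4πr_o²) = 1/(24.6×4π×0.926²) = 0.003773 K/W
R_total = 0.003775 K/W
Q = ΔT/R_total = 111/0.003775

Q ≈ 29400 W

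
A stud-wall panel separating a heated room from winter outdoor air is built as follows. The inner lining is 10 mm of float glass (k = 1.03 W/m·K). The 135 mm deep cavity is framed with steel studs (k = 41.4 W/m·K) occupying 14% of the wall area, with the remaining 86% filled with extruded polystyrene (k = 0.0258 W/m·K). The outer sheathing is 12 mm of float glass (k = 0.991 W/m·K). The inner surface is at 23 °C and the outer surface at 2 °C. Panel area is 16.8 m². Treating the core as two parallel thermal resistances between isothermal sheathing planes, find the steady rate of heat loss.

Sheathing layers in series; stud and cavity paths in parallel between them.
R_inner = 0.01/(1.03×16.8) = 5.779×10^-4 K/W
R_stud  = 0.135/(41.4×0.14×16.8) = 0.001386 K/W
R_cav   = 0.135/(0.0258×0.86×16.8) = 0.3622 K/W
1/R_core = 1/R_stud + 1/R_cav → R_core = 0.001381 K/W
R_outer = 0.012/(0.991×16.8) = 7.208×10^-4 K/W
R_total = 0.00268 K/W
Q = ΔT/R_total = 21/0.00268

Q ≈ 7840 W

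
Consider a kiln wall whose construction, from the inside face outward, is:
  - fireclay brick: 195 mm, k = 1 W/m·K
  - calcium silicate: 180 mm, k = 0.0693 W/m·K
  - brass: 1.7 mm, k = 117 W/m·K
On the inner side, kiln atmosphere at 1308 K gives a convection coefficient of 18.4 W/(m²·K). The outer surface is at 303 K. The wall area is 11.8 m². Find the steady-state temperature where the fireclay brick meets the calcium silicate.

Using the resistance-network approach (series):
R_inner film = 1/(h_i·A) = 1/(18.4×11.8) = 0.004606 K/W
R_fireclay brick = L/(kA) = 0.195/(1×11.8) = 0.01653 K/W
R_calcium silicate = L/(kA) = 0.18/(0.0693×11.8) = 0.2201 K/W
R_brass = L/(kA) = 0.0017/(117×11.8) = 1.231×10^-6 K/W
R_total = 0.2413 K/W;  Q = ΔT/R_total = 1005/0.2413 = 4166 W
T_interface = T_inner − Q·ΣR(inner→interface) = 1308 − 4170×0.02113

T ≈ 1220 K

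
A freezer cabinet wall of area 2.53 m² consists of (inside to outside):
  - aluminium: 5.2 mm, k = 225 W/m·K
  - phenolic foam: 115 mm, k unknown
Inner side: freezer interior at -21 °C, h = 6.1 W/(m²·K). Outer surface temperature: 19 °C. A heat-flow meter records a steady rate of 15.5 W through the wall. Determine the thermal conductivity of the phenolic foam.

k ≈ 0.0181 W/(m·K)

Treating each layer as a thermal resistance in series:
R_inner film = 1/(h_i·A) = 1/(6.1×2.53) = 0.0648 K/W
R_aluminium = L/(kA) = 0.0052/(225×2.53) = 9.135×10^-6 K/W
Sum of known resistances R_other = 0.06481 K/W
Total R = ΔT/Q = 40/15.5 = 2.581 K/W
R_phenolic foam = R_total − R_other = 2.516 K/W
k = L/(R·A) = 0.115/(2.516×2.53)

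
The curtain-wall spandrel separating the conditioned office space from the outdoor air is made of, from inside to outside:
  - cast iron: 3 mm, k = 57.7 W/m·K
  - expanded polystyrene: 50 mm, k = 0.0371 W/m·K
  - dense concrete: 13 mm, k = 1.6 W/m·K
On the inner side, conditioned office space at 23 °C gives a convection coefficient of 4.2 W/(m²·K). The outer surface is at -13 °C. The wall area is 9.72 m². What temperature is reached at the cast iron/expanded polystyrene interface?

Thermal resistances in series:
R_inner film = 1/(h_i·A) = 1/(4.2×9.72) = 0.0245 K/W
R_cast iron = L/(kA) = 0.003/(57.7×9.72) = 5.349×10^-6 K/W
R_expanded polystyrene = L/(kA) = 0.05/(0.0371×9.72) = 0.1387 K/W
R_dense concrete = L/(kA) = 0.013/(1.6×9.72) = 8.359×10^-4 K/W
R_total = 0.164 K/W;  Q = ΔT/R_total = 36/0.164 = 219.5 W
T_interface = T_inner − Q·ΣR(inner→interface) = 23 − 220×0.0245

T ≈ 17.6 °C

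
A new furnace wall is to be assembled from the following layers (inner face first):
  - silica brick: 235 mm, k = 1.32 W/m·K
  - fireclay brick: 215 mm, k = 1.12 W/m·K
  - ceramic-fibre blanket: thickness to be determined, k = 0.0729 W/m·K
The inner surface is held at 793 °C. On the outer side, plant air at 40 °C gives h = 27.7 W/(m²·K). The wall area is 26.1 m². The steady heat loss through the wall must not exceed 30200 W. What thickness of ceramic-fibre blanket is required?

Treating each layer as a thermal resistance in series:
R_silica brick = L/(kA) = 0.235/(1.32×26.1) = 0.006821 K/W
R_fireclay brick = L/(kA) = 0.215/(1.12×26.1) = 0.007355 K/W
R_outer film = 1/(h_o·A) = 1/(27.7×26.1) = 0.001383 K/W
Sum of the known resistances R_other = 0.01556 K/W
Required total resistance R_tot = ΔT/Q_allow = 753/30200 = 0.02493 K/W
R_ceramic-fibre blanket = R_tot − R_other = 0.009375 K/W
L = R·k·A = 0.009375×0.0729×26.1

L ≈ 17.8 mm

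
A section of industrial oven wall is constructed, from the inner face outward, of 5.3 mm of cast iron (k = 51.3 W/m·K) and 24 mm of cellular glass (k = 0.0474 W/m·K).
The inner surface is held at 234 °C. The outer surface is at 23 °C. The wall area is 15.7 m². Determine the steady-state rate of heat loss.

Q ≈ 6540 W

Series thermal resistances:
R_cast iron = L/(kA) = 0.0053/(51.3×15.7) = 6.58×10^-6 K/W
R_cellular glass = L/(kA) = 0.024/(0.0474×15.7) = 0.03225 K/W
R_total = 0.03226 K/W
Q = ΔT / R_total = 211 / 0.03226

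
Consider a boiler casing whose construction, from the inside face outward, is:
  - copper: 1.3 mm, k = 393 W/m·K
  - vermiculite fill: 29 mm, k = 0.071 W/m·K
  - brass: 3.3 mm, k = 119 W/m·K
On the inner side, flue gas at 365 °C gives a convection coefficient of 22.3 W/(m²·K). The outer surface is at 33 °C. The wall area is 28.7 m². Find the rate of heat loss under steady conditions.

Series thermal resistances:
R_inner film = 1/(h_i·A) = 1/(22.3×28.7) = 0.001562 K/W
R_copper = L/(kA) = 0.0013/(393×28.7) = 1.153×10^-7 K/W
R_vermiculite fill = L/(kA) = 0.029/(0.071×28.7) = 0.01423 K/W
R_brass = L/(kA) = 0.0033/(119×28.7) = 9.662×10^-7 K/W
R_total = 0.0158 K/W
Q = ΔT / R_total = 332 / 0.0158

Q ≈ 21000 W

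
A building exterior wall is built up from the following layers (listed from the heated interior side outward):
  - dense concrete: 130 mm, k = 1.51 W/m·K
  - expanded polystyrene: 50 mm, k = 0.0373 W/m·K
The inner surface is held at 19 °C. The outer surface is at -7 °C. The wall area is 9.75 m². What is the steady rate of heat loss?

Q ≈ 178 W

Treating each layer as a thermal resistance in series:
R_dense concrete = L/(kA) = 0.13/(1.51×9.75) = 0.00883 K/W
R_expanded polystyrene = L/(kA) = 0.05/(0.0373×9.75) = 0.1375 K/W
R_total = 0.1463 K/W
Q = ΔT / R_total = 26 / 0.1463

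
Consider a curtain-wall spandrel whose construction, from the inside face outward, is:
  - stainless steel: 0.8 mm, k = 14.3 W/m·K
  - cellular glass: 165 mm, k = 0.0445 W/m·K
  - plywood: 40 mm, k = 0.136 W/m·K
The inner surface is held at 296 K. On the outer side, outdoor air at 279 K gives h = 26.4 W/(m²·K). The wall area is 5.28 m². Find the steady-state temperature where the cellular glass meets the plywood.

Using the resistance-network approach (series):
R_stainless steel = L/(kA) = 0.0008/(14.3×5.28) = 1.06×10^-5 K/W
R_cellular glass = L/(kA) = 0.165/(0.0445×5.28) = 0.7022 K/W
R_plywood = L/(kA) = 0.04/(0.136×5.28) = 0.0557 K/W
R_outer film = 1/(h_o·A) = 1/(26.4×5.28) = 0.007174 K/W
R_total = 0.7651 K/W;  Q = ΔT/R_total = 17/0.7651 = 22.22 W
T_interface = T_inner − Q·ΣR(inner→interface) = 296 − 22.2×0.7023

T ≈ 280 K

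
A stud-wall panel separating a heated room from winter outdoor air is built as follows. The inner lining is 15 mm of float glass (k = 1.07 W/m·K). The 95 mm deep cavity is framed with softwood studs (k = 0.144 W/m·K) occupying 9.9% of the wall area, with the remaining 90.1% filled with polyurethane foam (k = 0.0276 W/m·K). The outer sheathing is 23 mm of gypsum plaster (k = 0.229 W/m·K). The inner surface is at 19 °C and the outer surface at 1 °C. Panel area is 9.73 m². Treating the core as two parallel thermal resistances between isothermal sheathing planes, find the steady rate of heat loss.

Sheathing layers in series; stud and cavity paths in parallel between them.
R_inner = 0.015/(1.07×9.73) = 0.001441 K/W
R_stud  = 0.095/(0.144×0.099×9.73) = 0.6849 K/W
R_cav   = 0.095/(0.0276×0.901×9.73) = 0.3926 K/W
1/R_core = 1/R_stud + 1/R_cav → R_core = 0.2496 K/W
R_outer = 0.023/(0.229×9.73) = 0.01032 K/W
R_total = 0.2613 K/W
Q = ΔT/R_total = 18/0.2613

Q ≈ 68.9 W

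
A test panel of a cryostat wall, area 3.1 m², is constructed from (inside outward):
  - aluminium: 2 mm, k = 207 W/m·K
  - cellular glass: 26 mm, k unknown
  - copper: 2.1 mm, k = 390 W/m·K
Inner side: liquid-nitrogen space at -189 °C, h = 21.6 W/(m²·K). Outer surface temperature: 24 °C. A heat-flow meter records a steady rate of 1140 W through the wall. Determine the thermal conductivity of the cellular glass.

k ≈ 0.0488 W/(m·K)

Model the wall as resistances in series:
R_inner film = 1/(h_i·A) = 1/(21.6×3.1) = 0.01493 K/W
R_aluminium = L/(kA) = 0.002/(207×3.1) = 3.117×10^-6 K/W
R_copper = L/(kA) = 0.0021/(390×3.1) = 1.737×10^-6 K/W
Sum of known resistances R_other = 0.01494 K/W
Total R = ΔT/Q = 213/1140 = 0.1868 K/W
R_cellular glass = R_total − R_other = 0.1719 K/W
k = L/(R·A) = 0.026/(0.1719×3.1)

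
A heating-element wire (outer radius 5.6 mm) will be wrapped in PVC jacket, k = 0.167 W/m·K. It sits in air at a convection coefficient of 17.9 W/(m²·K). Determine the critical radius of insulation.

For a cylinder r_cr = k/h = 0.167/17.9
r_cr = 9.33 mm; since the bare radius (5.6 mm) is below r_cr, adding a thin layer of insulation will *increase* heat loss.

r_cr ≈ 9.33 mm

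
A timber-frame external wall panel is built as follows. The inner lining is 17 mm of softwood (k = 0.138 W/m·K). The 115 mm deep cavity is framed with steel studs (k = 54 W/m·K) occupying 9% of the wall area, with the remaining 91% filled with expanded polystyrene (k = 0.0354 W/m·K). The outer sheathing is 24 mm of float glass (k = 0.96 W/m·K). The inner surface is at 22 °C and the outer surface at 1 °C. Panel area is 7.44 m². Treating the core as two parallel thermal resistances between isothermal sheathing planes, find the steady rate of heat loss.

Sheathing layers in series; stud and cavity paths in parallel between them.
R_inner = 0.017/(0.138×7.44) = 0.01656 K/W
R_stud  = 0.115/(54×0.09×7.44) = 0.00318 K/W
R_cav   = 0.115/(0.0354×0.91×7.44) = 0.4798 K/W
1/R_core = 1/R_stud + 1/R_cav → R_core = 0.00316 K/W
R_outer = 0.024/(0.96×7.44) = 0.00336 K/W
R_total = 0.02308 K/W
Q = ΔT/R_total = 21/0.02308

Q ≈ 910 W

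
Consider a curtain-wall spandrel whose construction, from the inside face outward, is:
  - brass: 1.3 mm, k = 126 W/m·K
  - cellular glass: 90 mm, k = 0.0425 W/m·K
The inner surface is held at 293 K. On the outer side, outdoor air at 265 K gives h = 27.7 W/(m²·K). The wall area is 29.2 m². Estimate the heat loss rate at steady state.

Series thermal resistances:
R_brass = L/(kA) = 0.0013/(126×29.2) = 3.533×10^-7 K/W
R_cellular glass = L/(kA) = 0.09/(0.0425×29.2) = 0.07252 K/W
R_outer film = 1/(h_o·A) = 1/(27.7×29.2) = 0.001236 K/W
R_total = 0.07376 K/W
Q = ΔT / R_total = 28 / 0.07376

Q ≈ 380 W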